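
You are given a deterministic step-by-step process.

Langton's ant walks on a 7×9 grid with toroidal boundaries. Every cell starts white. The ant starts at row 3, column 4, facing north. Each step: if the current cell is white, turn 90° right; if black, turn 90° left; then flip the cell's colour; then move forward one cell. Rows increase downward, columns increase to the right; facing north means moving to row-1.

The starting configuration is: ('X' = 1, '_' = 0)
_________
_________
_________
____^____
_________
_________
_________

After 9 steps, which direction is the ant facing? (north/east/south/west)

0) _________
_________
_________
____^____
_________
_________
_________
1) _________
_________
_________
____X>___
_________
_________
_________
2) _________
_________
_________
____XX___
_____v___
_________
_________
3) _________
_________
_________
____XX___
____<X___
_________
_________
4) _________
_________
_________
____^X___
____XX___
_________
_________
5) _________
_________
_________
___<_X___
____XX___
_________
_________
6) _________
_________
___^_____
___X_X___
____XX___
_________
_________
7) _________
_________
___X>____
___X_X___
____XX___
_________
_________
8) _________
_________
___XX____
___XvX___
____XX___
_________
_________
9) _________
_________
___XX____
___<XX___
____XX___
_________
_________

west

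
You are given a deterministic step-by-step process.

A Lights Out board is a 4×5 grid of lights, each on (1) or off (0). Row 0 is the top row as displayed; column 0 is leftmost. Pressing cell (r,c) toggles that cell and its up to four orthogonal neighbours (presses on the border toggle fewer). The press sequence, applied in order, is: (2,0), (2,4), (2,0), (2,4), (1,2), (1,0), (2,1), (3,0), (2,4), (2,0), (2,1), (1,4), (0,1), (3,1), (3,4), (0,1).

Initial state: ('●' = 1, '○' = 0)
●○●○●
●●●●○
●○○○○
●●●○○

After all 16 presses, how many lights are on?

8

[0] ●○●○●
●●●●○
●○○○○
●●●○○
[1] ●○●○●
○●●●○
○●○○○
○●●○○
[2] ●○●○●
○●●●●
○●○●●
○●●○●
[3] ●○●○●
●●●●●
●○○●●
●●●○●
[4] ●○●○●
●●●●○
●○○○○
●●●○○
[5] ●○○○●
●○○○○
●○●○○
●●●○○
[6] ○○○○●
○●○○○
○○●○○
●●●○○
[7] ○○○○●
○○○○○
●●○○○
●○●○○
[8] ○○○○●
○○○○○
○●○○○
○●●○○
[9] ○○○○●
○○○○●
○●○●●
○●●○●
[10] ○○○○●
●○○○●
●○○●●
●●●○●
[11] ○○○○●
●●○○●
○●●●●
●○●○●
[12] ○○○○○
●●○●○
○●●●○
●○●○●
[13] ●●●○○
●○○●○
○●●●○
●○●○●
[14] ●●●○○
●○○●○
○○●●○
○●○○●
[15] ●●●○○
●○○●○
○○●●●
○●○●○
[16] ○○○○○
●●○●○
○○●●●
○●○●○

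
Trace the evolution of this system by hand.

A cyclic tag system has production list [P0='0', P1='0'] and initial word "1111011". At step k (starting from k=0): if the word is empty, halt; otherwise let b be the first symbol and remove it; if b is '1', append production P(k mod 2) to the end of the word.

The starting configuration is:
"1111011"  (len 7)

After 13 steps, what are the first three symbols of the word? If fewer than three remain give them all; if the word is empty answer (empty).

gen 0: "1111011"  (len 7)
gen 1: "1110110"  (len 7)
gen 2: "1101100"  (len 7)
gen 3: "1011000"  (len 7)
gen 4: "0110000"  (len 7)
gen 5: "110000"  (len 6)
gen 6: "100000"  (len 6)
gen 7: "000000"  (len 6)
gen 8: "00000"  (len 5)
gen 9: "0000"  (len 4)
gen 10: "000"  (len 3)
gen 11: "00"  (len 2)
gen 12: "0"  (len 1)
gen 13: (halted — word empty)

(empty)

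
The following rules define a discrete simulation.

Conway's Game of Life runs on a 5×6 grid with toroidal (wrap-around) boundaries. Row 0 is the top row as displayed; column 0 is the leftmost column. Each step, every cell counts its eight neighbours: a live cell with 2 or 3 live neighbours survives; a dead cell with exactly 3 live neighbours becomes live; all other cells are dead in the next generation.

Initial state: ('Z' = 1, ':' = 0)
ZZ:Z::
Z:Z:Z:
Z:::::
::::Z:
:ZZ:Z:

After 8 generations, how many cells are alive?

gen 0: ZZ:Z::
Z:Z:Z:
Z:::::
::::Z:
:ZZ:Z:
gen 1: Z:::Z:
Z:ZZ::
:Z:Z::
:Z:Z:Z
ZZZ:ZZ
gen 2: ::::Z:
Z:ZZZZ
:Z:Z::
:::Z:Z
::Z:::
gen 3: :ZZ:Z:
ZZZ::Z
:Z::::
:::ZZ:
:::ZZ:
gen 4: ::::Z:
:::Z:Z
:Z:ZZZ
::ZZZ:
:::::Z
gen 5: ::::ZZ
Z:ZZ:Z
Z::::Z
Z:Z:::
:::::Z
gen 6: :::Z::
:Z:Z::
::ZZZ:
ZZ::::
Z:::ZZ
gen 7: Z:ZZ:Z
::::::
Z::ZZ:
ZZZ:::
ZZ::ZZ
gen 8: ::ZZ::
ZZZ:::
Z:ZZ:Z
::Z:::
::::Z:

11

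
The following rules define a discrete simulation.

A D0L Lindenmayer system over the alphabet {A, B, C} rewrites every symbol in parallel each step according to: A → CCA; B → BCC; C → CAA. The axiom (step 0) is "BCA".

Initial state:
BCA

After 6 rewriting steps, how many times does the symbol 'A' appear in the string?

1093

k=0  BCA
k=1  BCCCAACCA
k=2  BCCCAACAACAACCACCACAACAACCA
k=3  BCCCAACAACAACCACCACAACCACCACAACCACCACAACAACCACAACAACCACAACCACCACAACCACCACAACAACCA
k=4  BCCCAACAACAACCACCACAACCACCACAACCACCACAACAACCACAACAACCACAAC…ACCACAACCACCACAACAACCACAACAACCACAACCACCACAACCACCACAACAACCA  (len 243)
k=5  BCCCAACAACAACCACCACAACCACCACAACCACCACAACAACCACAACAACCACAAC…ACCACAACCACCACAACAACCACAACAACCACAACCACCACAACCACCACAACAACCA  (len 729)
k=6  BCCCAACAACAACCACCACAACCACCACAACCACCACAACAACCACAACAACCACAAC…ACCACAACCACCACAACAACCACAACAACCACAACCACCACAACCACCACAACAACCA  (len 2187)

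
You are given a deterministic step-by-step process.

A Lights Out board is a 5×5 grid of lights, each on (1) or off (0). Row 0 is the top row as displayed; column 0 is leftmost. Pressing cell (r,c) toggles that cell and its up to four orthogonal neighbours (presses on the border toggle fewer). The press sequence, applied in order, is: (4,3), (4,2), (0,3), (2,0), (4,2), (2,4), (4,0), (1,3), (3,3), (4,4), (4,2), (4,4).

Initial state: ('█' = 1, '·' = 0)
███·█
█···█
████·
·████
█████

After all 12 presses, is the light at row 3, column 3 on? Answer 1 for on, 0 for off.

1

step 0: ███·█
█···█
████·
·████
█████
step 1: ███·█
█···█
████·
·██·█
██···
step 2: ███·█
█···█
████·
·█··█
█·██·
step 3: ██·█·
█··██
████·
·█··█
█·██·
step 4: ██·█·
···██
··██·
██··█
█·██·
step 5: ██·█·
···██
··██·
███·█
██···
step 6: ██·█·
···█·
··█·█
███··
██···
step 7: ██·█·
···█·
··█·█
·██··
·····
step 8: ██···
··█·█
··███
·██··
·····
step 9: ██···
··█·█
··█·█
·█·██
···█·
step 10: ██···
··█·█
··█·█
·█·█·
····█
step 11: ██···
··█·█
··█·█
·███·
·████
step 12: ██···
··█·█
··█·█
·████
·██··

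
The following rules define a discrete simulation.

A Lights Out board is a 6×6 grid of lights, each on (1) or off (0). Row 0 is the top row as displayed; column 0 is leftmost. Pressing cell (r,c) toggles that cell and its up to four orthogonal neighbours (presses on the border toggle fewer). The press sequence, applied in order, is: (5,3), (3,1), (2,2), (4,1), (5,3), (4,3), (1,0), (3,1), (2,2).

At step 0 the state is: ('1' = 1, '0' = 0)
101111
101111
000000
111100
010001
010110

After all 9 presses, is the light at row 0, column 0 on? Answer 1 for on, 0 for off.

k=0  101111
101111
000000
111100
010001
010110
k=1  101111
101111
000000
111100
010101
011000
k=2  101111
101111
010000
000100
000101
011000
k=3  101111
100111
001100
001100
000101
011000
k=4  101111
100111
001100
011100
111101
001000
k=5  101111
100111
001100
011100
111001
000110
k=6  101111
100111
001100
011000
110111
000010
k=7  001111
010111
101100
011000
110111
000010
k=8  001111
010111
111100
100000
100111
000010
k=9  001111
011111
100000
101000
100111
000010

0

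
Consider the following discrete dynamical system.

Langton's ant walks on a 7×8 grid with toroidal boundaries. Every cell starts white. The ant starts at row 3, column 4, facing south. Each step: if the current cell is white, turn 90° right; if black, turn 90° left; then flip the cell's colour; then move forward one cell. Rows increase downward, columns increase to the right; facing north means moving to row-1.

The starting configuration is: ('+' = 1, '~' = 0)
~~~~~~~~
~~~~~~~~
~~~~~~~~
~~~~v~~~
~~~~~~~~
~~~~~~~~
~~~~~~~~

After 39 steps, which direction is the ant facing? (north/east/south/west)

west

t=0: ~~~~~~~~
~~~~~~~~
~~~~~~~~
~~~~v~~~
~~~~~~~~
~~~~~~~~
~~~~~~~~
t=1: ~~~~~~~~
~~~~~~~~
~~~~~~~~
~~~<+~~~
~~~~~~~~
~~~~~~~~
~~~~~~~~
t=2: ~~~~~~~~
~~~~~~~~
~~~^~~~~
~~~++~~~
~~~~~~~~
~~~~~~~~
~~~~~~~~
t=3: ~~~~~~~~
~~~~~~~~
~~~+>~~~
~~~++~~~
~~~~~~~~
~~~~~~~~
~~~~~~~~
t=4: ~~~~~~~~
~~~~~~~~
~~~++~~~
~~~+v~~~
~~~~~~~~
~~~~~~~~
~~~~~~~~
t=5: ~~~~~~~~
~~~~~~~~
~~~++~~~
~~~+~>~~
~~~~~~~~
~~~~~~~~
~~~~~~~~
t=6: ~~~~~~~~
~~~~~~~~
~~~++~~~
~~~+~+~~
~~~~~v~~
~~~~~~~~
~~~~~~~~
t=7: ~~~~~~~~
~~~~~~~~
~~~++~~~
~~~+~+~~
~~~~<+~~
~~~~~~~~
~~~~~~~~
t=8: ~~~~~~~~
~~~~~~~~
~~~++~~~
~~~+^+~~
~~~~++~~
~~~~~~~~
~~~~~~~~
t=9: ~~~~~~~~
~~~~~~~~
~~~++~~~
~~~++>~~
~~~~++~~
~~~~~~~~
~~~~~~~~
t=10: ~~~~~~~~
~~~~~~~~
~~~++^~~
~~~++~~~
~~~~++~~
~~~~~~~~
~~~~~~~~
t=11: ~~~~~~~~
~~~~~~~~
~~~+++>~
~~~++~~~
~~~~++~~
~~~~~~~~
~~~~~~~~
t=12: ~~~~~~~~
~~~~~~~~
~~~++++~
~~~++~v~
~~~~++~~
~~~~~~~~
~~~~~~~~
t=13: ~~~~~~~~
~~~~~~~~
~~~++++~
~~~++<+~
~~~~++~~
~~~~~~~~
~~~~~~~~
t=14: ~~~~~~~~
~~~~~~~~
~~~++^+~
~~~++++~
~~~~++~~
~~~~~~~~
~~~~~~~~
t=15: ~~~~~~~~
~~~~~~~~
~~~+<~+~
~~~++++~
~~~~++~~
~~~~~~~~
~~~~~~~~
t=16: ~~~~~~~~
~~~~~~~~
~~~+~~+~
~~~+v++~
~~~~++~~
~~~~~~~~
~~~~~~~~
t=17: ~~~~~~~~
~~~~~~~~
~~~+~~+~
~~~+~>+~
~~~~++~~
~~~~~~~~
~~~~~~~~
t=18: ~~~~~~~~
~~~~~~~~
~~~+~^+~
~~~+~~+~
~~~~++~~
~~~~~~~~
~~~~~~~~
t=19: ~~~~~~~~
~~~~~~~~
~~~+~+>~
~~~+~~+~
~~~~++~~
~~~~~~~~
~~~~~~~~
t=20: ~~~~~~~~
~~~~~~^~
~~~+~+~~
~~~+~~+~
~~~~++~~
~~~~~~~~
~~~~~~~~
t=21: ~~~~~~~~
~~~~~~+>
~~~+~+~~
~~~+~~+~
~~~~++~~
~~~~~~~~
~~~~~~~~
t=22: ~~~~~~~~
~~~~~~++
~~~+~+~v
~~~+~~+~
~~~~++~~
~~~~~~~~
~~~~~~~~
t=23: ~~~~~~~~
~~~~~~++
~~~+~+<+
~~~+~~+~
~~~~++~~
~~~~~~~~
~~~~~~~~
t=24: ~~~~~~~~
~~~~~~^+
~~~+~+++
~~~+~~+~
~~~~++~~
~~~~~~~~
~~~~~~~~
t=25: ~~~~~~~~
~~~~~<~+
~~~+~+++
~~~+~~+~
~~~~++~~
~~~~~~~~
~~~~~~~~
t=26: ~~~~~^~~
~~~~~+~+
~~~+~+++
~~~+~~+~
~~~~++~~
~~~~~~~~
~~~~~~~~
t=27: ~~~~~+>~
~~~~~+~+
~~~+~+++
~~~+~~+~
~~~~++~~
~~~~~~~~
~~~~~~~~
t=28: ~~~~~++~
~~~~~+v+
~~~+~+++
~~~+~~+~
~~~~++~~
~~~~~~~~
~~~~~~~~
t=29: ~~~~~++~
~~~~~<++
~~~+~+++
~~~+~~+~
~~~~++~~
~~~~~~~~
~~~~~~~~
t=30: ~~~~~++~
~~~~~~++
~~~+~v++
~~~+~~+~
~~~~++~~
~~~~~~~~
~~~~~~~~
t=31: ~~~~~++~
~~~~~~++
~~~+~~>+
~~~+~~+~
~~~~++~~
~~~~~~~~
~~~~~~~~
t=32: ~~~~~++~
~~~~~~^+
~~~+~~~+
~~~+~~+~
~~~~++~~
~~~~~~~~
~~~~~~~~
t=33: ~~~~~++~
~~~~~<~+
~~~+~~~+
~~~+~~+~
~~~~++~~
~~~~~~~~
~~~~~~~~
t=34: ~~~~~^+~
~~~~~+~+
~~~+~~~+
~~~+~~+~
~~~~++~~
~~~~~~~~
~~~~~~~~
t=35: ~~~~<~+~
~~~~~+~+
~~~+~~~+
~~~+~~+~
~~~~++~~
~~~~~~~~
~~~~~~~~
t=36: ~~~~+~+~
~~~~~+~+
~~~+~~~+
~~~+~~+~
~~~~++~~
~~~~~~~~
~~~~^~~~
t=37: ~~~~+~+~
~~~~~+~+
~~~+~~~+
~~~+~~+~
~~~~++~~
~~~~~~~~
~~~~+>~~
t=38: ~~~~+v+~
~~~~~+~+
~~~+~~~+
~~~+~~+~
~~~~++~~
~~~~~~~~
~~~~++~~
t=39: ~~~~<++~
~~~~~+~+
~~~+~~~+
~~~+~~+~
~~~~++~~
~~~~~~~~
~~~~++~~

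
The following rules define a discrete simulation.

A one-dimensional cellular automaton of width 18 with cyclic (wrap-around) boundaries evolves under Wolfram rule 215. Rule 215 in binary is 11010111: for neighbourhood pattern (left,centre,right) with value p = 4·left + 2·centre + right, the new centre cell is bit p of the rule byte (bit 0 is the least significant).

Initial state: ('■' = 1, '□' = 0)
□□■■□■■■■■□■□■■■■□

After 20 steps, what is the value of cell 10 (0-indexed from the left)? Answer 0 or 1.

t=0: □□■■□■■■■■□■□■■■■□
t=1: ■■□■□□■■■■□■□□■■■■
t=2: ■■□■■■□■■■□■■■□■■■
t=3: ■■□□■■□□■■□□■■□□■■
t=4: ■■■■□■■■□■■■□■■■□■
t=5: ■■■■□□■■□□■■□□■■□□
t=6: □■■■■■□■■■□■■■□■■■
t=7: □□■■■■□□■■□□■■□□■■
t=8: ■■□■■■■■□■■■□■■■□■
t=9: ■■□□■■■■□□■■□□■■□□
t=10: □■■■□■■■■■□■■■□■■■
t=11: □□■■□□■■■■□□■■□□■■
t=12: ■■□■■■□■■■■■□■■■□■
t=13: ■■□□■■□□■■■■□□■■□□
t=14: □■■■□■■■□■■■■■□■■■
t=15: □□■■□□■■□□■■■■□□■■
t=16: ■■□■■■□■■■□■■■■■□■
t=17: ■■□□■■□□■■□□■■■■□□
t=18: □■■■□■■■□■■■□■■■■■
t=19: □□■■□□■■□□■■□□■■■■
t=20: ■■□■■■□■■■□■■■□■■■

0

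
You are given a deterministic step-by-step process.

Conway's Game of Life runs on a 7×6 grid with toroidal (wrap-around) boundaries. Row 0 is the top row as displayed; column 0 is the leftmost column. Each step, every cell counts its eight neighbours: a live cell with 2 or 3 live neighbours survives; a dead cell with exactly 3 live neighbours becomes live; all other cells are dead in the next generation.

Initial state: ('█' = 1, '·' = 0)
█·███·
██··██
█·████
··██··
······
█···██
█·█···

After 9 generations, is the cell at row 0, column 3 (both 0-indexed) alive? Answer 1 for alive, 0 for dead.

0) █·███·
██··██
█·████
··██··
······
█···██
█·█···
1) ··█·█·
······
······
·██··█
···███
██···█
█·█···
2) ·█·█··
······
······
█·██·█
···█··
·███··
█·██··
3) ·█·█··
······
······
··███·
█·····
·█··█·
█···█·
4) ······
······
···█··
···█··
·██·██
██····
██████
5) ██████
······
······
···█··
·█████
······
··████
6) ██····
██████
······
···█··
··███·
██····
······
7) ···██·
··████
██···█
··███·
·████·
·███··
······
8) ··█··█
·██···
██····
······
······
·█··█·
····█·
9) ·███··
··█···
███···
······
······
······
···███

1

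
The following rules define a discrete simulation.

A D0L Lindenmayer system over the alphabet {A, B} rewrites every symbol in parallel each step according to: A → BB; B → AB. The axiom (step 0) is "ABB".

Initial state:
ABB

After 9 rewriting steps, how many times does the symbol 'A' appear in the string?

512

t=0: ABB
t=1: BBABAB
t=2: ABABBBABBBAB
t=3: BBABBBABABABBBABABABBBAB
t=4: ABABBBABABABBBABBBABBBABABABBBABBBABBBABABABBBAB
t=5: BBABBBABABABBBABBBABBBABABABBBABABABBBABABABBBABBBABBBABABABBBABABABBBABABABBBABBBABBBABABABBBAB
t=6: ABABBBABABABBBABBBABBBABABABBBABABABBBABABABBBABBBABBBABAB…ABABABBBABBBABBBABABABBBABABABBBABABABBBABBBABBBABABABBBAB  (len 192)
t=7: BBABBBABABABBBABBBABBBABABABBBABABABBBABABABBBABBBABBBABAB…ABABABBBABBBABBBABABABBBABABABBBABABABBBABBBABBBABABABBBAB  (len 384)
t=8: ABABBBABABABBBABBBABBBABABABBBABABABBBABABABBBABBBABBBABAB…ABABABBBABBBABBBABABABBBABABABBBABABABBBABBBABBBABABABBBAB  (len 768)
t=9: BBABBBABABABBBABBBABBBABABABBBABABABBBABABABBBABBBABBBABAB…ABABABBBABBBABBBABABABBBABABABBBABABABBBABBBABBBABABABBBAB  (len 1536)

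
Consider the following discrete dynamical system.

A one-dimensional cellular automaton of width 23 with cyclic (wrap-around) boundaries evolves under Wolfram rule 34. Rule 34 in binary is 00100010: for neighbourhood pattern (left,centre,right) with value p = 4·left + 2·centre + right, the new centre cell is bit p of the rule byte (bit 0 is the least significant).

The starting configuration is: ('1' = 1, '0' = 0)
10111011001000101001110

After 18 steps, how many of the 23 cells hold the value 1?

gen 0: 10111011001000101001110
gen 1: 01000100010001010010001
gen 2: 10001000100010100100010
gen 3: 00010001000101001000101
gen 4: 00100010001010010001010
gen 5: 01000100010100100010100
gen 6: 10001000101001000101000
gen 7: 00010001010010001010001
gen 8: 00100010100100010100010
gen 9: 01000101001000101000100
gen 10: 10001010010001010001000
gen 11: 00010100100010100010001
gen 12: 00101001000101000100010
gen 13: 01010010001010001000100
gen 14: 10100100010100010001000
gen 15: 01001000101000100010001
gen 16: 10010001010001000100010
gen 17: 00100010100010001000101
gen 18: 01000101000100010001010

7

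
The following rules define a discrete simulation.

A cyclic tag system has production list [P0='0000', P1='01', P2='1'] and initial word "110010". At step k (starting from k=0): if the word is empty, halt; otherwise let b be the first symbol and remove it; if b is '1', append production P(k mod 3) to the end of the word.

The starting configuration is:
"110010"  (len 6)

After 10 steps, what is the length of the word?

step 0: "110010"  (len 6)
step 1: "100100000"  (len 9)
step 2: "0010000001"  (len 10)
step 3: "010000001"  (len 9)
step 4: "10000001"  (len 8)
step 5: "000000101"  (len 9)
step 6: "00000101"  (len 8)
step 7: "0000101"  (len 7)
step 8: "000101"  (len 6)
step 9: "00101"  (len 5)
step 10: "0101"  (len 4)

4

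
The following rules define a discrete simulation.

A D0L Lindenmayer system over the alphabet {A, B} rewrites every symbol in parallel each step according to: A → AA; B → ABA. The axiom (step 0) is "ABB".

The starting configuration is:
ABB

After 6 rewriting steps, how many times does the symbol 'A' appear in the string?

316

0) ABB
1) AAABAABA
2) AAAAAAABAAAAAABAAA
3) AAAAAAAAAAAAAAABAAAAAAAAAAAAAABAAAAAAA
4) AAAAAAAAAAAAAAAAAAAAAAAAAAAAAAABAAAAAAAAAAAAAAAAAAAAAAAAAAAAAABAAAAAAAAAAAAAAA
5) AAAAAAAAAAAAAAAAAAAAAAAAAAAAAAAAAAAAAAAAAAAAAAAAAAAAAAAAAA…AAAAAAAAAAAAAAAAAAAAAAAAAABAAAAAAAAAAAAAAAAAAAAAAAAAAAAAAA  (len 158)
6) AAAAAAAAAAAAAAAAAAAAAAAAAAAAAAAAAAAAAAAAAAAAAAAAAAAAAAAAAA…AAAAAAAAAAAAAAAAAAAAAAAAAAAAAAAAAAAAAAAAAAAAAAAAAAAAAAAAAA  (len 318)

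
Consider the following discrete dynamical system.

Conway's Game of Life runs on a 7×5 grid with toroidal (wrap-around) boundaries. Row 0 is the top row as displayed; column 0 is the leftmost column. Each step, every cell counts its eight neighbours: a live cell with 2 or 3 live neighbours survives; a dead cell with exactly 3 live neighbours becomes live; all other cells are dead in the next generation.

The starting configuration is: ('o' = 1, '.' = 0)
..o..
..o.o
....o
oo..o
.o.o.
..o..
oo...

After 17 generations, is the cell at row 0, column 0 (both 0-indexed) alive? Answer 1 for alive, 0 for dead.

k=0  ..o..
..o.o
....o
oo..o
.o.o.
..o..
oo...
k=1  o.oo.
.....
.o..o
.oooo
.o.oo
o.o..
.oo..
k=2  ..oo.
ooooo
.o..o
.o...
.....
o...o
o...o
k=3  .....
.....
....o
o....
o....
o...o
oo...
k=4  .....
.....
.....
o...o
oo...
....o
oo..o
k=5  o....
.....
.....
oo..o
.o...
....o
o...o
k=6  o...o
.....
o....
oo...
.o..o
....o
o...o
k=7  o...o
o...o
oo...
.o..o
.o..o
...oo
...o.
k=8  o..o.
.....
.o...
.oo.o
..o.o
o.ooo
o..o.
k=9  .....
.....
ooo..
.oo..
.....
o.o..
o....
k=10  .....
.o...
o.o..
o.o..
..o..
.o...
.o...
k=11  .....
.o...
o.o..
..oo.
..o..
.oo..
.....
k=12  .....
.o...
..oo.
..oo.
.....
.oo..
.....
k=13  .....
..o..
.o.o.
..oo.
.o.o.
.....
.....
k=14  .....
..o..
.o.o.
.o.oo
...o.
.....
.....
k=15  .....
..o..
oo.oo
o..oo
..ooo
.....
.....
k=16  .....
ooooo
.o...
.....
o.o..
...o.
.....
k=17  ooooo
ooooo
.o.oo
.o...
.....
.....
.....

1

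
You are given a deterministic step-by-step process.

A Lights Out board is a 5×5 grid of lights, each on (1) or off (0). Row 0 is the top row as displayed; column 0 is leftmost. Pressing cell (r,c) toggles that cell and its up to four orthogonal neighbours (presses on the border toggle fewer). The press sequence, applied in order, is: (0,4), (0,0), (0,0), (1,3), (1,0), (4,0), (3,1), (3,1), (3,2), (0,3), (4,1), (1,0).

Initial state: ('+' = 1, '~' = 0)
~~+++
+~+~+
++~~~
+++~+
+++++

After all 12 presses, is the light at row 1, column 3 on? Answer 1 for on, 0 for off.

0

gen 0: ~~+++
+~+~+
++~~~
+++~+
+++++
gen 1: ~~+~~
+~+~~
++~~~
+++~+
+++++
gen 2: +++~~
~~+~~
++~~~
+++~+
+++++
gen 3: ~~+~~
+~+~~
++~~~
+++~+
+++++
gen 4: ~~++~
+~~++
++~+~
+++~+
+++++
gen 5: +~++~
~+~++
~+~+~
+++~+
+++++
gen 6: +~++~
~+~++
~+~+~
~++~+
~~+++
gen 7: +~++~
~+~++
~~~+~
+~~~+
~++++
gen 8: +~++~
~+~++
~+~+~
~++~+
~~+++
gen 9: +~++~
~+~++
~+++~
~~~++
~~~++
gen 10: +~~~+
~+~~+
~+++~
~~~++
~~~++
gen 11: +~~~+
~+~~+
~+++~
~+~++
+++++
gen 12: ~~~~+
+~~~+
++++~
~+~++
+++++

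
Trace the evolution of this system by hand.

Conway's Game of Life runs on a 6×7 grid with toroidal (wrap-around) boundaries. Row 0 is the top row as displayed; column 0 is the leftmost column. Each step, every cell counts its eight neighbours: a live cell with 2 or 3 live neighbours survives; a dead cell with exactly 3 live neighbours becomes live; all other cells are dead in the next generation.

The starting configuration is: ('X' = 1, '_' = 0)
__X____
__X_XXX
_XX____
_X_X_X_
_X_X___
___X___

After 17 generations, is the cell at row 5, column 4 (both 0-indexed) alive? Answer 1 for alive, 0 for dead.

1

gen 0: __X____
__X_XXX
_XX____
_X_X_X_
_X_X___
___X___
gen 1: __X_XX_
__X__X_
XX____X
XX_XX__
___X___
___X___
gen 2: __X_XX_
X_XXXX_
___XXXX
_X_XX_X
___X___
__XX___
gen 3: _____XX
_XX____
_X_____
X_____X
_______
__X____
gen 4: _XX____
XXX____
_XX____
X______
_______
_______
gen 5: X_X____
X__X___
__X____
_X_____
_______
_______
gen 6: _X_____
__XX___
_XX____
_______
_______
_______
gen 7: __X____
___X___
_XXX___
_______
_______
_______
gen 8: _______
_X_X___
__XX___
__X____
_______
_______
gen 9: _______
___X___
_X_X___
__XX___
_______
_______
gen 10: _______
__X____
___XX__
__XX___
_______
_______
gen 11: _______
___X___
____X__
__XXX__
_______
_______
gen 12: _______
_______
__X_X__
___XX__
___X___
_______
gen 13: _______
_______
____X__
__X_X__
___XX__
_______
gen 14: _______
_______
___X___
____XX_
___XX__
_______
gen 15: _______
_______
____X__
_____X_
___XXX_
_______
gen 16: _______
_______
_______
___X_X_
____XX_
____X__
gen 17: _______
_______
_______
_____X_
___X_X_
____XX_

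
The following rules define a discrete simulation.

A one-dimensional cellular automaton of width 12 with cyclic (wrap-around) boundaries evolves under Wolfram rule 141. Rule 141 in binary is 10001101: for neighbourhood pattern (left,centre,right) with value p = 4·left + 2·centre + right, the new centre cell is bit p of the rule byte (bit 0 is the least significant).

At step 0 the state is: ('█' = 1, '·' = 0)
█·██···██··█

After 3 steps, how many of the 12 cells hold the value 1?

5

k=0  █·██···██··█
k=1  ··█··█·█···█
k=2  ··█··█·█·█·█
k=3  ··█··█·█·█·█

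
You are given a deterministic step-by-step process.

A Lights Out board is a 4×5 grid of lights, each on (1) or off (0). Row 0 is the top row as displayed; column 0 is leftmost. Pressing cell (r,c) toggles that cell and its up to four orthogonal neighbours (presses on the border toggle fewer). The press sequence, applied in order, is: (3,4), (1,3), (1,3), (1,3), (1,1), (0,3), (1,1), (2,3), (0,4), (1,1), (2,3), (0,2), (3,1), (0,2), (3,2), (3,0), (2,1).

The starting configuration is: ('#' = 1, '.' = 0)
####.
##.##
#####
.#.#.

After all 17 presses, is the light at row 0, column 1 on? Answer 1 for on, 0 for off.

0

0) ####.
##.##
#####
.#.#.
1) ####.
##.##
####.
.#..#
2) ###..
###..
###..
.#..#
3) ####.
##.##
####.
.#..#
4) ###..
###..
###..
.#..#
5) #.#..
.....
#.#..
.#..#
6) #..##
...#.
#.#..
.#..#
7) ##.##
####.
###..
.#..#
8) ##.##
###..
##.##
.#.##
9) ##...
###.#
##.##
.#.##
10) #....
....#
#..##
.#.##
11) #....
...##
#.#..
.#..#
12) ####.
..###
#.#..
.#..#
13) ####.
..###
###..
#.#.#
14) #....
...##
###..
#.#.#
15) #....
...##
##...
##.##
16) #....
...##
.#...
...##
17) #....
.#.##
#.#..
.#.##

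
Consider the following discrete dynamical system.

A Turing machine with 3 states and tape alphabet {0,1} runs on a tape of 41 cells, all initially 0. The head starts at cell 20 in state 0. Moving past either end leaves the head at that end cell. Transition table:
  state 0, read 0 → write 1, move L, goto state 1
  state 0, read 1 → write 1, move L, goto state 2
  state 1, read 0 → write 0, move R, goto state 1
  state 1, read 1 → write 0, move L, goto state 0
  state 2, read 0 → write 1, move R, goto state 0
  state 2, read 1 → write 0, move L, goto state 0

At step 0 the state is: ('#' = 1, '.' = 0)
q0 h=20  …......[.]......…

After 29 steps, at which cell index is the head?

step 0: q0 h=20  …......[.]......…
step 1: q1 h=19  …......[.]#.....…
step 2: q1 h=20  …......[#]......…
step 3: q0 h=19  …......[.]......…
step 4: q1 h=18  …......[.]#.....…
step 5: q1 h=19  …......[#]......…
step 6: q0 h=18  …......[.]......…
step 7: q1 h=17  …......[.]#.....…
step 8: q1 h=18  …......[#]......…
step 9: q0 h=17  …......[.]......…
step 10: q1 h=16  …......[.]#.....…
step 11: q1 h=17  …......[#]......…
step 12: q0 h=16  …......[.]......…
step 13: q1 h=15  …......[.]#.....…
step 14: q1 h=16  …......[#]......…
step 15: q0 h=15  …......[.]......…
step 16: q1 h=14  …......[.]#.....…
step 17: q1 h=15  …......[#]......…
step 18: q0 h=14  …......[.]......…
step 19: q1 h=13  …......[.]#.....…
step 20: q1 h=14  …......[#]......…
step 21: q0 h=13  …......[.]......…
step 22: q1 h=12  …......[.]#.....…
step 23: q1 h=13  …......[#]......…
step 24: q0 h=12  …......[.]......…
step 25: q1 h=11  …......[.]#.....…
step 26: q1 h=12  …......[#]......…
step 27: q0 h=11  …......[.]......…
step 28: q1 h=10  …......[.]#.....…
step 29: q1 h=11  …......[#]......…

11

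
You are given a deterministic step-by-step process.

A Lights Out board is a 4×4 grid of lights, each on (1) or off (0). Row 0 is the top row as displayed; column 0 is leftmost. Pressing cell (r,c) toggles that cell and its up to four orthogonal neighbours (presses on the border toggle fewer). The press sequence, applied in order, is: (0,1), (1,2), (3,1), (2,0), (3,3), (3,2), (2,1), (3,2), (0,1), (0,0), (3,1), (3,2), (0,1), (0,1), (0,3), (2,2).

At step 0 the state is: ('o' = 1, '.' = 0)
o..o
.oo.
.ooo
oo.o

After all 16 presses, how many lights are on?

t=0: o..o
.oo.
.ooo
oo.o
t=1: .ooo
..o.
.ooo
oo.o
t=2: .o.o
.o.o
.o.o
oo.o
t=3: .o.o
.o.o
...o
..oo
t=4: .o.o
oo.o
oo.o
o.oo
t=5: .o.o
oo.o
oo..
o...
t=6: .o.o
oo.o
ooo.
oooo
t=7: .o.o
o..o
....
o.oo
t=8: .o.o
o..o
..o.
oo..
t=9: o.oo
oo.o
..o.
oo..
t=10: .ooo
.o.o
..o.
oo..
t=11: .ooo
.o.o
.oo.
..o.
t=12: .ooo
.o.o
.o..
.o.o
t=13: o..o
...o
.o..
.o.o
t=14: .ooo
.o.o
.o..
.o.o
t=15: .o..
.o..
.o..
.o.o
t=16: .o..
.oo.
..oo
.ooo

8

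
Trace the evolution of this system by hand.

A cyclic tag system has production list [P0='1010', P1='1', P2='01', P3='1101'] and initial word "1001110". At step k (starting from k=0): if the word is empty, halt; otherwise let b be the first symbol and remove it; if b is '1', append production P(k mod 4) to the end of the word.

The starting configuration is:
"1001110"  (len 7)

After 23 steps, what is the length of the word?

0) "1001110"  (len 7)
1) "0011101010"  (len 10)
2) "011101010"  (len 9)
3) "11101010"  (len 8)
4) "11010101101"  (len 11)
5) "10101011011010"  (len 14)
6) "01010110110101"  (len 14)
7) "1010110110101"  (len 13)
8) "0101101101011101"  (len 16)
9) "101101101011101"  (len 15)
10) "011011010111011"  (len 15)
11) "11011010111011"  (len 14)
12) "10110101110111101"  (len 17)
13) "01101011101111011010"  (len 20)
14) "1101011101111011010"  (len 19)
15) "10101110111101101001"  (len 20)
16) "01011101111011010011101"  (len 23)
17) "1011101111011010011101"  (len 22)
18) "0111011110110100111011"  (len 22)
19) "111011110110100111011"  (len 21)
20) "110111101101001110111101"  (len 24)
21) "101111011010011101111011010"  (len 27)
22) "011110110100111011110110101"  (len 27)
23) "11110110100111011110110101"  (len 26)

26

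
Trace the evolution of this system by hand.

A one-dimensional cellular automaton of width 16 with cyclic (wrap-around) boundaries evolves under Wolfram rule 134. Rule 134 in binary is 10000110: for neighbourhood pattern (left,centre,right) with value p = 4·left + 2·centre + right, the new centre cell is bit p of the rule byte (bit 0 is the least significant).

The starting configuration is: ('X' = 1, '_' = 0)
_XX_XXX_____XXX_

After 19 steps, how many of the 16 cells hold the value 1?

gen 0: _XX_XXX_____XXX_
gen 1: X____X_____X_X__
gen 2: X___XX____XX_X_X
gen 3: ___X_____X___X__
gen 4: __XX____XX__XX__
gen 5: _X_____X___X____
gen 6: XX____XX__XX____
gen 7: _____X___X_____X
gen 8: ____XX__XX____XX
gen 9: ___X___X_____X__
gen 10: __XX__XX____XX__
gen 11: _X___X_____X____
gen 12: XX__XX____XX____
gen 13: ___X_____X_____X
gen 14: __XX____XX____XX
gen 15: _X_____X_____X__
gen 16: XX____XX____XX__
gen 17: _____X_____X___X
gen 18: ____XX____XX__XX
gen 19: ___X_____X___X__

3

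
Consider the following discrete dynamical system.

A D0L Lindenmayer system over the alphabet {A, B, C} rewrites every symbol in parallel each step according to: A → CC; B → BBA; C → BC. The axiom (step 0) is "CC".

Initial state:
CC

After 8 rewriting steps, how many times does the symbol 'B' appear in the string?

1386

k=0  CC
k=1  BCBC
k=2  BBABCBBABC
k=3  BBABBACCBBABCBBABBACCBBABC
k=4  BBABBACCBBABBACCBCBCBBABBACCBBABCBBABBACCBBABBACCBCBCBBABBACCBBABC
k=5  BBABBACCBBABBACCBCBCBBABBACCBBABBACCBCBCBBABCBBABCBBABBACC…ACCBBABBACCBCBCBBABCBBABCBBABBACCBBABBACCBCBCBBABBACCBBABC  (len 166)
k=6  BBABBACCBBABBACCBCBCBBABBACCBBABBACCBCBCBBABCBBABCBBABBACC…ACCBBABBACCBCBCBBABCBBABCBBABBACCBBABBACCBCBCBBABBACCBBABC  (len 418)
k=7  BBABBACCBBABBACCBCBCBBABBACCBBABBACCBCBCBBABCBBABCBBABBACC…ACCBBABBACCBCBCBBABCBBABCBBABBACCBBABBACCBCBCBBABBACCBBABC  (len 1054)
k=8  BBABBACCBBABBACCBCBCBBABBACCBBABBACCBCBCBBABCBBABCBBABBACC…ACCBBABBACCBCBCBBABCBBABCBBABBACCBBABBACCBCBCBBABBACCBBABC  (len 2658)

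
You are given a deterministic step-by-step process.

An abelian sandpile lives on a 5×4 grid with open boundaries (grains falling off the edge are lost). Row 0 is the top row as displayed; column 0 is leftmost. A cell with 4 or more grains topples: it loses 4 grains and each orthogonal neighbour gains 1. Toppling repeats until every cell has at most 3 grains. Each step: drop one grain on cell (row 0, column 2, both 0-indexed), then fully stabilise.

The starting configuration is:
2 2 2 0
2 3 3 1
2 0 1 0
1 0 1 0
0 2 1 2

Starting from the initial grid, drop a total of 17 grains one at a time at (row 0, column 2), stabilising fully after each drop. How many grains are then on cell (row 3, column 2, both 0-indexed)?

[0] 2 2 2 0
2 3 3 1
2 0 1 0
1 0 1 0
0 2 1 2
[1] 2 2 3 0
2 3 3 1
2 0 1 0
1 0 1 0
0 2 1 2
[2] 3 0 2 1
3 1 1 2
2 1 2 0
1 0 1 0
0 2 1 2
[3] 3 0 3 1
3 1 1 2
2 1 2 0
1 0 1 0
0 2 1 2
[4] 3 1 0 2
3 1 2 2
2 1 2 0
1 0 1 0
0 2 1 2
[5] 3 1 1 2
3 1 2 2
2 1 2 0
1 0 1 0
0 2 1 2
[6] 3 1 2 2
3 1 2 2
2 1 2 0
1 0 1 0
0 2 1 2
[7] 3 1 3 2
3 1 2 2
2 1 2 0
1 0 1 0
0 2 1 2
[8] 3 2 0 3
3 1 3 2
2 1 2 0
1 0 1 0
0 2 1 2
[9] 3 2 1 3
3 1 3 2
2 1 2 0
1 0 1 0
0 2 1 2
[10] 3 2 2 3
3 1 3 2
2 1 2 0
1 0 1 0
0 2 1 2
[11] 3 2 3 3
3 1 3 2
2 1 2 0
1 0 1 0
0 2 1 2
[12] 3 3 2 1
3 2 1 0
2 1 3 1
1 0 1 0
0 2 1 2
[13] 3 3 3 1
3 2 1 0
2 1 3 1
1 0 1 0
0 2 1 2
[14] 1 2 1 2
1 0 3 0
3 2 3 1
1 0 1 0
0 2 1 2
[15] 1 2 2 2
1 0 3 0
3 2 3 1
1 0 1 0
0 2 1 2
[16] 1 2 3 2
1 0 3 0
3 2 3 1
1 0 1 0
0 2 1 2
[17] 1 3 1 3
1 1 1 1
3 3 0 2
1 0 2 0
0 2 1 2

2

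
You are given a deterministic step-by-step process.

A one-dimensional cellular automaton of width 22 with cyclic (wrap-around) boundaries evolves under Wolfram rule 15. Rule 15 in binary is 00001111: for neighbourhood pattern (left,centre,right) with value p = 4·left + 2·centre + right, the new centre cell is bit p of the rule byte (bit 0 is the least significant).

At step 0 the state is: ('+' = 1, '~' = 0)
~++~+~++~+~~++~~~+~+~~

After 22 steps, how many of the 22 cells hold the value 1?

10

t=0: ~++~+~++~+~~++~~~+~+~~
t=1: ++~~+~+~~+~++~~+++~+~+
t=2: ~~~++~+~++~+~~++~~~+~+
t=3: ~+++~~+~+~~+~++~~+++~+
t=4: ~+~~~++~+~++~+~~++~~~+
t=5: ~+~+++~~+~+~~+~++~~+++
t=6: ~+~+~~~++~+~++~+~~++~~
t=7: ++~+~+++~~+~+~~+~++~~+
t=8: ~~~+~+~~~++~+~++~+~~++
t=9: ~+++~+~+++~~+~+~~+~++~
t=10: ++~~~+~+~~~++~+~++~+~~
t=11: +~~+++~+~+++~~+~+~~+~+
t=12: ~~++~~~+~+~~~++~+~++~+
t=13: ~++~~+++~+~+++~~+~+~~+
t=14: ~+~~++~~~+~+~~~++~+~++
t=15: ~+~++~~+++~+~+++~~+~+~
t=16: ++~+~~++~~~+~+~~~++~+~
t=17: +~~+~++~~+++~+~+++~~+~
t=18: +~++~+~~++~~~+~+~~~++~
t=19: +~+~~+~++~~+++~+~+++~~
t=20: +~+~++~+~~++~~~+~+~~~+
t=21: ~~+~+~~+~++~~+++~+~+++
t=22: ~++~+~++~+~~++~~~+~+~~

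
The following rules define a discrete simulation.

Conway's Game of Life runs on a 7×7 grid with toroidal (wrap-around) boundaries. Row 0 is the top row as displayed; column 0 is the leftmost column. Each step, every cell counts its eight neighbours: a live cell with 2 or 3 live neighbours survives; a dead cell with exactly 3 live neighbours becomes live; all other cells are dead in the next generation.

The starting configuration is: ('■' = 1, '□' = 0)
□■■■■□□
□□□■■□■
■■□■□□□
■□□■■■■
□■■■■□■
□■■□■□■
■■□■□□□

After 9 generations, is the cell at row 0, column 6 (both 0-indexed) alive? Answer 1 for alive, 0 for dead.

0

gen 0: □■■■■□□
□□□■■□■
■■□■□□□
■□□■■■■
□■■■■□■
□■■□■□■
■■□■□□□
gen 1: □■□□□■□
□□□□□■□
□■□□□□□
□□□□□□□
□□□□□□□
□□□□■□■
□□□□□■□
gen 2: □□□□■■■
□□□□□□□
□□□□□□□
□□□□□□□
□□□□□□□
□□□□□■□
□□□□■■■
gen 3: □□□□■□■
□□□□□■□
□□□□□□□
□□□□□□□
□□□□□□□
□□□□■■■
□□□□□□□
gen 4: □□□□□■□
□□□□□■□
□□□□□□□
□□□□□□□
□□□□□■□
□□□□□■□
□□□□■□■
gen 5: □□□□■■■
□□□□□□□
□□□□□□□
□□□□□□□
□□□□□□□
□□□□■■■
□□□□■□■
gen 6: □□□□■□■
□□□□□■□
□□□□□□□
□□□□□□□
□□□□□■□
□□□□■□■
■□□■□□□
gen 7: □□□□■■■
□□□□□■□
□□□□□□□
□□□□□□□
□□□□□■□
□□□□■■■
■□□■■□■
gen 8: ■□□■□□□
□□□□■■■
□□□□□□□
□□□□□□□
□□□□■■■
■□□■□□□
■□□■□□□
gen 9: ■□□■□■□
□□□□■■■
□□□□□■□
□□□□□■□
□□□□■■■
■□□■□■□
■■■■■□■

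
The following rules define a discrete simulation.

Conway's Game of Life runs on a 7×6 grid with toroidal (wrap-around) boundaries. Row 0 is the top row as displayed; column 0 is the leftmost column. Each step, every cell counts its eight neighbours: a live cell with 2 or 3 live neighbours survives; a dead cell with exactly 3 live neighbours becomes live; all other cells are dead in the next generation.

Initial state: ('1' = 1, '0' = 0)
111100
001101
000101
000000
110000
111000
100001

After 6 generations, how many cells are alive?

gen 0: 111100
001101
000101
000000
110000
111000
100001
gen 1: 000100
000001
001100
100000
101000
001000
000101
gen 2: 000000
001110
000000
001100
000000
011100
001110
gen 3: 000000
000100
000010
000000
010000
010010
010010
gen 4: 000000
000000
000000
000000
000000
111000
000000
gen 5: 000000
000000
000000
000000
010000
010000
010000
gen 6: 000000
000000
000000
000000
000000
111000
000000

3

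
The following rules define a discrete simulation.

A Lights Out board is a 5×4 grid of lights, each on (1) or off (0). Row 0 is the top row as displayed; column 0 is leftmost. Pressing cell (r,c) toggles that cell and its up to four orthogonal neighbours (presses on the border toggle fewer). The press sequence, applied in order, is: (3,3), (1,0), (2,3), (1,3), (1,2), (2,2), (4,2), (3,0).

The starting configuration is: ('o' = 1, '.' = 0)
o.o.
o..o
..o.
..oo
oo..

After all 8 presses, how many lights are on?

gen 0: o.o.
o..o
..o.
..oo
oo..
gen 1: o.o.
o..o
..oo
....
oo.o
gen 2: ..o.
.o.o
o.oo
....
oo.o
gen 3: ..o.
.o..
o...
...o
oo.o
gen 4: ..oo
.ooo
o..o
...o
oo.o
gen 5: ...o
....
o.oo
...o
oo.o
gen 6: ...o
..o.
oo..
..oo
oo.o
gen 7: ...o
..o.
oo..
...o
o.o.
gen 8: ...o
..o.
.o..
oo.o
..o.

7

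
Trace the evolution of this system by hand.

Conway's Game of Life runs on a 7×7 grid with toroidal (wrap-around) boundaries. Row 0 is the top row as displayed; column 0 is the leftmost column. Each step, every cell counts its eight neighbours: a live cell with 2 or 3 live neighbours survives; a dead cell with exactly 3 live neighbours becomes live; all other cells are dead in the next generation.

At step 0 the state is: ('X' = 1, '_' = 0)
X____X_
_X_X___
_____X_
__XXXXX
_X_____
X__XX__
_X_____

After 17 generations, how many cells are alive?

10

step 0: X____X_
_X_X___
_____X_
__XXXXX
_X_____
X__XX__
_X_____
step 1: XXX____
____X_X
_____XX
__XXXXX
XX____X
XXX____
XX__X_X
step 2: __XX___
_X____X
X______
_XXXX__
____X__
__X__X_
___X__X
step 3: X_XX___
XXX____
X__X___
_XXXX__
_X__XX_
___XXX_
___XX__
step 4: X___X__
X_____X
X___X__
XX___X_
_X_____
__X____
_____X_
step 5: X____X_
XX___XX
_____X_
XX____X
XXX____
_______
_______
step 6: XX___X_
XX__XX_
_____X_
__X___X
__X___X
_X_____
_______
step 7: XX__XX_
XX__XX_
XX__XX_
_____XX
XXX____
_______
XX_____
step 8: __X_XX_
__XX___
_X_____
__X_XX_
XX____X
__X____
XX____X
step 9: X_X_XXX
_XXXX__
_X__X__
__X__XX
XXXX_XX
__X____
XXXX_XX
step 10: _______
______X
XX__X__
_______
X__XXX_
_______
_______
step 11: _______
X______
X______
XX_X_XX
____X__
____X__
_______
step 12: _______
_______
_______
XX__XXX
X__XX_X
_______
_______
step 13: _______
_______
X____XX
_X_XX__
_X_XX__
_______
_______
step 14: _______
______X
X___XXX
_X_X__X
___XX__
_______
_______
step 15: _______
X_____X
____X__
__XX__X
__XXX__
_______
_______
step 16: _______
_______
X__X_XX
__X__X_
__X_X__
___X___
_______
step 17: _______
______X
____XXX
_XX__X_
__X_X__
___X___
_______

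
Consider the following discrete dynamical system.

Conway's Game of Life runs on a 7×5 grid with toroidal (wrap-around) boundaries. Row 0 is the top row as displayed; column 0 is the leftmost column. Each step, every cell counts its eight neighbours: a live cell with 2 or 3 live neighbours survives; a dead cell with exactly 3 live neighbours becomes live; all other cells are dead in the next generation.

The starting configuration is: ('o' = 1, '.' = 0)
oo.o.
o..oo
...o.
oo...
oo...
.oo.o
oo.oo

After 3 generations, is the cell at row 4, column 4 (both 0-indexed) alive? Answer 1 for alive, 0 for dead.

gen 0: oo.o.
o..oo
...o.
oo...
oo...
.oo.o
oo.oo
gen 1: .....
oo.o.
.ooo.
ooo.o
....o
.....
.....
gen 2: .....
oo.oo
.....
....o
.o.oo
.....
.....
gen 3: o...o
o...o
...o.
o..oo
o..oo
.....
.....

1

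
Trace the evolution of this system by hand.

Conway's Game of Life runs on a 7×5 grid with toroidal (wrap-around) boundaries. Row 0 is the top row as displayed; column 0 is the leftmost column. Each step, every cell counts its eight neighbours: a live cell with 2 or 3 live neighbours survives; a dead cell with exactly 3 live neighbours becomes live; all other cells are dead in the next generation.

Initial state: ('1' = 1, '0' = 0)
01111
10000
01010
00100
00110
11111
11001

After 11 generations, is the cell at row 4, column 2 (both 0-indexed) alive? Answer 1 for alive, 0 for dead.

t=0: 01111
10000
01010
00100
00110
11111
11001
t=1: 00110
10000
01100
01000
10000
00000
00000
t=2: 00000
00010
11100
11100
00000
00000
00000
t=3: 00000
01100
10011
10100
01000
00000
00000
t=4: 00000
11111
10011
10110
01000
00000
00000
t=5: 11111
01100
00000
10110
01100
00000
00000
t=6: 10011
00001
00010
00110
01110
00000
11111
t=7: 00000
10000
00111
01001
01010
00000
01100
t=8: 01000
00011
01111
01001
10100
01000
00000
t=9: 00000
01001
01000
00001
10100
01000
00000
t=10: 00000
10000
00000
11000
11000
01000
00000
t=11: 00000
00000
11000
11000
00100
11000
00000

1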